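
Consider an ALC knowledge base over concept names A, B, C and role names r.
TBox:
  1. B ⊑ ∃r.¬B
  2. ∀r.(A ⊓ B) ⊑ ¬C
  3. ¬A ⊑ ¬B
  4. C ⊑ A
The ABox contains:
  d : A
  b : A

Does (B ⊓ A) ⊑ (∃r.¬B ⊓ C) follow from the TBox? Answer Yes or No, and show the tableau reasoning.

1. (B ⊓ A) ⊑ (∃r.¬B ⊓ C)  ⇔  ((B ⊓ A) ⊓ (∀r.B ⊔ ¬C)) unsat w.r.t. T
   apply at x₀: B⊑∃r.¬B
   open: L(x₀) ⊇ {A, B, ¬C, ∃r.¬B} (+ ∃-successors)
2. Hence (B ⊓ A) ⊑ (∃r.¬B ⊓ C): not entailed.

No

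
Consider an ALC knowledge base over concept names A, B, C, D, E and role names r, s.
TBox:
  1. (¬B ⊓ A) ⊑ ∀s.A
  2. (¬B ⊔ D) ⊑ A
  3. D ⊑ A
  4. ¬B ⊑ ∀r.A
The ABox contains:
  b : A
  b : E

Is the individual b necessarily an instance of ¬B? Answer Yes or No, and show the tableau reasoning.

No

1. b : ¬B?  L(b) = {A, E} ∪ {B}
   open: L(b) ⊇ {A, B, E} — b ∉ ¬B possible
2. Hence b : ¬B: not entailed.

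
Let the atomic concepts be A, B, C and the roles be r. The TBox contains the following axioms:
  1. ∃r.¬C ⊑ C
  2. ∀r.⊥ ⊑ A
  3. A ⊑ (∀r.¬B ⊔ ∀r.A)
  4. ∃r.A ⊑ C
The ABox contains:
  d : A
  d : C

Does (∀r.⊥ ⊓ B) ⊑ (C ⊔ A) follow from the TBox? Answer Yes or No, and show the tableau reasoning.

Yes

1. (∀r.⊥ ⊓ B) ⊑ (C ⊔ A)  ⇔  ((∀r.⊥ ⊓ B) ⊓ (¬C ⊓ ¬A)) unsat w.r.t. T
   all branches close; clash {C, ¬C} at x₀
2. Hence (∀r.⊥ ⊓ B) ⊑ (C ⊔ A): entailed.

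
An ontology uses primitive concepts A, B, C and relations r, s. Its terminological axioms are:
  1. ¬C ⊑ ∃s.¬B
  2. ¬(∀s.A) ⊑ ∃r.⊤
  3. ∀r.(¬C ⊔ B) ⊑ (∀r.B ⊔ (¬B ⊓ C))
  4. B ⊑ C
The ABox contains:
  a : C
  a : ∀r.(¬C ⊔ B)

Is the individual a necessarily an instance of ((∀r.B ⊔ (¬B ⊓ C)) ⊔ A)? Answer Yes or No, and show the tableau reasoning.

1. a : ((∀r.B ⊔ (¬B ⊓ C)) ⊔ A)?  L(a) = {C, ∀r.(¬C ⊔ B)} ∪ {((∃r.¬B ⊓ (B ⊔ ¬C)) ⊓ ¬A)}
   clash {C, ¬C} at a — a ∈ ((∀r.B ⊔ (¬B ⊓ C)) ⊔ A)
2. Hence a : ((∀r.B ⊔ (¬B ⊓ C)) ⊔ A): entailed.

Yes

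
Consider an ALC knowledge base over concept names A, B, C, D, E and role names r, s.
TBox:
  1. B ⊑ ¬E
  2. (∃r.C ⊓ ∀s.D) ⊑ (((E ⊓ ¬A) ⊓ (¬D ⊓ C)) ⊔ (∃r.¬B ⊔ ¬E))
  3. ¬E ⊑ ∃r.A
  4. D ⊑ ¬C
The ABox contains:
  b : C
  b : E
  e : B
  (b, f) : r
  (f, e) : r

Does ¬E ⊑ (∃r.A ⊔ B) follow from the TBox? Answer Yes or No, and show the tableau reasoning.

1. ¬E ⊑ (∃r.A ⊔ B)  ⇔  (¬E ⊓ (∀r.¬A ⊓ ¬B)) unsat w.r.t. T
   all branches close; clash {A, ¬A} at an ∃-successor
2. Hence ¬E ⊑ (∃r.A ⊔ B): entailed.

Yes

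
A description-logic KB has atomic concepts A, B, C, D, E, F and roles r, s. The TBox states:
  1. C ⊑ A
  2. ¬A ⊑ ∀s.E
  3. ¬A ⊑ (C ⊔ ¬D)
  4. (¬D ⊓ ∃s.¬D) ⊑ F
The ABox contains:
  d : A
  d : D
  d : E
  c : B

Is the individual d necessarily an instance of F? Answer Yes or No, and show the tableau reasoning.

No

1. d : F?  L(d) = {A, D, E} ∪ {¬F}
   open: L(d) ⊇ {A, D, E, ¬F} — d ∉ F possible
2. Hence d : F: not entailed.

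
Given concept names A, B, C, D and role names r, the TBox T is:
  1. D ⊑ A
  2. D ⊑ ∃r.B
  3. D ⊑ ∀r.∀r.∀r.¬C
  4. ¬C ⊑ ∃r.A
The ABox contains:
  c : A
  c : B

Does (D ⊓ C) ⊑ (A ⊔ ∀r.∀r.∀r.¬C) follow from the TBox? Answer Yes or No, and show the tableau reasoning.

1. (D ⊓ C) ⊑ (A ⊔ ∀r.∀r.∀r.¬C)  ⇔  ((D ⊓ C) ⊓ (¬A ⊓ ∃r.∃r.∃r.C)) unsat w.r.t. T
   all branches close; clash {A, ¬A} at x₀
2. Hence (D ⊓ C) ⊑ (A ⊔ ∀r.∀r.∀r.¬C): entailed.

Yes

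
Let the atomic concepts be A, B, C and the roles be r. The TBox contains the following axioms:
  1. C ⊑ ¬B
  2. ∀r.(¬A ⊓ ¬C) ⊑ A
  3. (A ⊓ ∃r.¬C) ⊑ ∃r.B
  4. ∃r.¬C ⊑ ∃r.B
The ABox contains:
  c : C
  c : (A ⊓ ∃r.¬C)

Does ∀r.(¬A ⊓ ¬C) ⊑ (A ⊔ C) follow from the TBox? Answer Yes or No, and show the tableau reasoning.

Yes

1. ∀r.(¬A ⊓ ¬C) ⊑ (A ⊔ C)  ⇔  (∀r.(¬A ⊓ ¬C) ⊓ (¬A ⊓ ¬C)) unsat w.r.t. T
   all branches close; clash {A, ¬A} at x₀
2. Hence ∀r.(¬A ⊓ ¬C) ⊑ (A ⊔ C): entailed.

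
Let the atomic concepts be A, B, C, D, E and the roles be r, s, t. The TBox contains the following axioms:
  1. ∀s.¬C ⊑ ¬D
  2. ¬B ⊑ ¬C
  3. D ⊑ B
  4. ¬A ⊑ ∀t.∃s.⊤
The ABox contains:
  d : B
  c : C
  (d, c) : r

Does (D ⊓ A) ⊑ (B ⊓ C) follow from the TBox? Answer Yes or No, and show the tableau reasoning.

1. (D ⊓ A) ⊑ (B ⊓ C)  ⇔  ((D ⊓ A) ⊓ (¬B ⊔ ¬C)) unsat w.r.t. T
   apply at x₀: D⊑B
   open: L(x₀) ⊇ {A, B, D, ¬C, ∃s.C} (+ ∃-successors)
2. Hence (D ⊓ A) ⊑ (B ⊓ C): not entailed.

No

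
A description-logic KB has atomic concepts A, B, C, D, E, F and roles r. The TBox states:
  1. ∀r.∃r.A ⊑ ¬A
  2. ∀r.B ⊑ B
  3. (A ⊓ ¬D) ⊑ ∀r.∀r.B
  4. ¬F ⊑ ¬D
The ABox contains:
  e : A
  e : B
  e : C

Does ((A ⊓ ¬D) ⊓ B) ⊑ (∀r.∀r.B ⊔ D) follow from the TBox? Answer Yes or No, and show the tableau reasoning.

1. ((A ⊓ ¬D) ⊓ B) ⊑ (∀r.∀r.B ⊔ D)  ⇔  (((A ⊓ ¬D) ⊓ B) ⊓ (∃r.∃r.¬B ⊓ ¬D)) unsat w.r.t. T
   all branches close; clash {A, ¬A} at x₀
2. Hence ((A ⊓ ¬D) ⊓ B) ⊑ (∀r.∀r.B ⊔ D): entailed.

Yes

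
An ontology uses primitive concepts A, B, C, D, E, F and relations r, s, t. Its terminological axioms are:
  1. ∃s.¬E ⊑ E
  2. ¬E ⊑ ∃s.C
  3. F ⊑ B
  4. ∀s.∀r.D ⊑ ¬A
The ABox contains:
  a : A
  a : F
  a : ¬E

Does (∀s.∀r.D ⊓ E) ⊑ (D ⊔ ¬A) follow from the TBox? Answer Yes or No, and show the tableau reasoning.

Yes

1. (∀s.∀r.D ⊓ E) ⊑ (D ⊔ ¬A)  ⇔  ((∀s.∀r.D ⊓ E) ⊓ (¬D ⊓ A)) unsat w.r.t. T
   all branches close; clash {A, ¬A} at x₀
2. Hence (∀s.∀r.D ⊓ E) ⊑ (D ⊔ ¬A): entailed.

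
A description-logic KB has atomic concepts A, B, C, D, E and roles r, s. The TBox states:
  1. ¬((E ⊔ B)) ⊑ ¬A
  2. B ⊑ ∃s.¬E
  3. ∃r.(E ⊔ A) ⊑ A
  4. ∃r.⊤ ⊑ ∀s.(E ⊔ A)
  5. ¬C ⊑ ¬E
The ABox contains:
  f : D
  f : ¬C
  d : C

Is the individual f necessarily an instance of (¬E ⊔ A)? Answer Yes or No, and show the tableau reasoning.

Yes

1. f : (¬E ⊔ A)?  L(f) = {D, ¬C} ∪ {(E ⊓ ¬A)}
   clash {E, ¬E} at f — f ∈ (¬E ⊔ A)
2. Hence f : (¬E ⊔ A): entailed.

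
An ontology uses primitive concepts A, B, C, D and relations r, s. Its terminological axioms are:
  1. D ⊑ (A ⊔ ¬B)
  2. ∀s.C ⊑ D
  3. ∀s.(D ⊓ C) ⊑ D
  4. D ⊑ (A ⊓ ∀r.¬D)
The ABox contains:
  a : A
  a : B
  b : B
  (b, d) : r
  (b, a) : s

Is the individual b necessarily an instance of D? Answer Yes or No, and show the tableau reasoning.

No

1. b : D?  L(b) = {B} ∪ {¬D}
   open: L(b) ⊇ {B, ¬D, ∃s.(¬D ⊔ ¬C), ∃s.¬C} (+ ∃-successors) — b ∉ D possible
2. Hence b : D: not entailed.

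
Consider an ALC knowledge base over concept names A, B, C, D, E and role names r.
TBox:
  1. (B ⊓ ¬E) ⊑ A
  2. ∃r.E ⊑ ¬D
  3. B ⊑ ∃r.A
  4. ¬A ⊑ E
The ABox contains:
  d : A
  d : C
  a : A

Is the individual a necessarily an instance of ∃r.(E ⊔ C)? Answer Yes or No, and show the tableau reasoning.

No

1. a : ∃r.(E ⊔ C)?  L(a) = {A} ∪ {∀r.(¬E ⊓ ¬C)}
   open: L(a) ⊇ {A, ¬B, ∀r.(¬E ⊓ ¬C), ∀r.¬E} — a ∉ ∃r.(E ⊔ C) possible
2. Hence a : ∃r.(E ⊔ C): not entailed.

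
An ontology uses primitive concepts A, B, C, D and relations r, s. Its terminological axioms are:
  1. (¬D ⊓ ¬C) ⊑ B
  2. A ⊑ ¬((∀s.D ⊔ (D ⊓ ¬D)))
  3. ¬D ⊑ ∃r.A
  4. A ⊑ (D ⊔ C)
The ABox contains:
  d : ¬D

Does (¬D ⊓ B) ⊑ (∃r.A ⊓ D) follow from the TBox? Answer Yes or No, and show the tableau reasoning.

No

1. (¬D ⊓ B) ⊑ (∃r.A ⊓ D)  ⇔  ((¬D ⊓ B) ⊓ (∀r.¬A ⊔ ¬D)) unsat w.r.t. T
   apply at x₀: ¬D⊑∃r.A
   open: L(x₀) ⊇ {B, ¬A, ¬D, ∃r.A} (+ ∃-successors)
2. Hence (¬D ⊓ B) ⊑ (∃r.A ⊓ D): not entailed.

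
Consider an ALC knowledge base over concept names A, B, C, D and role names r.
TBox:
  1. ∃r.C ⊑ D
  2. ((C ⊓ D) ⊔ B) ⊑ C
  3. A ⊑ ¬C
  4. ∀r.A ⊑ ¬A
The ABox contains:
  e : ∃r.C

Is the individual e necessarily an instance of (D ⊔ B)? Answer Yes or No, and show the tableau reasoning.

Yes

1. e : (D ⊔ B)?  L(e) = {∃r.C} ∪ {(¬D ⊓ ¬B)}
   clash {D, ¬D} at e — e ∈ (D ⊔ B)
2. Hence e : (D ⊔ B): entailed.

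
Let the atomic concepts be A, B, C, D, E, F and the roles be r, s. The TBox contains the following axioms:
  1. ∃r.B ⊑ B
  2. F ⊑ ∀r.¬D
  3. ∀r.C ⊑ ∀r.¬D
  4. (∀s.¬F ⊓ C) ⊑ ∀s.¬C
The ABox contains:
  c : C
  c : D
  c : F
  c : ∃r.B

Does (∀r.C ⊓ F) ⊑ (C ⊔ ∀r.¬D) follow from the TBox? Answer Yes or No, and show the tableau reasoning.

1. (∀r.C ⊓ F) ⊑ (C ⊔ ∀r.¬D)  ⇔  ((∀r.C ⊓ F) ⊓ (¬C ⊓ ∃r.D)) unsat w.r.t. T
   all branches close; clash {D, ¬D} at an ∃-successor
2. Hence (∀r.C ⊓ F) ⊑ (C ⊔ ∀r.¬D): entailed.

Yes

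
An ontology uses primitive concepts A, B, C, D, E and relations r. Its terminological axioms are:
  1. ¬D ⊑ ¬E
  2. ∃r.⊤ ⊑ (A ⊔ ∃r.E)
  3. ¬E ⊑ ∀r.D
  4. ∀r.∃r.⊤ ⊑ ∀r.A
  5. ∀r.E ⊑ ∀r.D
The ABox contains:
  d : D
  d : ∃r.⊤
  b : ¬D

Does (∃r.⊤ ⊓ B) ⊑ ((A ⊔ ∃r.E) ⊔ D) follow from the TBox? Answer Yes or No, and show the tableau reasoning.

1. (∃r.⊤ ⊓ B) ⊑ ((A ⊔ ∃r.E) ⊔ D)  ⇔  ((∃r.⊤ ⊓ B) ⊓ ((¬A ⊓ ∀r.¬E) ⊓ ¬D)) unsat w.r.t. T
   all branches close; clash {E, ¬E} at an ∃-successor
2. Hence (∃r.⊤ ⊓ B) ⊑ ((A ⊔ ∃r.E) ⊔ D): entailed.

Yes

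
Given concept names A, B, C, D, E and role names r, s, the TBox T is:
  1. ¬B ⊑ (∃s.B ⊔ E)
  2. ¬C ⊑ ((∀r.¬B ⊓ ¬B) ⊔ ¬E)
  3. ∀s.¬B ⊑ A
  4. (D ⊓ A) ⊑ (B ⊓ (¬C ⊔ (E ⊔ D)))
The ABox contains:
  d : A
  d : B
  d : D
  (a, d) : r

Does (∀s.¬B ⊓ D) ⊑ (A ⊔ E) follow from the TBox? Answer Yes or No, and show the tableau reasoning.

Yes

1. (∀s.¬B ⊓ D) ⊑ (A ⊔ E)  ⇔  ((∀s.¬B ⊓ D) ⊓ (¬A ⊓ ¬E)) unsat w.r.t. T
   all branches close; clash {A, ¬A} at x₀
2. Hence (∀s.¬B ⊓ D) ⊑ (A ⊔ E): entailed.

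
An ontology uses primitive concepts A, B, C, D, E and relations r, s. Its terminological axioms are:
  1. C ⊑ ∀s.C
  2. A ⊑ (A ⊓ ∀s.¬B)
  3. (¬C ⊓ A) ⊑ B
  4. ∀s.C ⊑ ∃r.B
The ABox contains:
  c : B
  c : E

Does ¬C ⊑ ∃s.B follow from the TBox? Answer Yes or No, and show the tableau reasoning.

No

1. ¬C ⊑ ∃s.B  ⇔  (¬C ⊓ ∀s.¬B) unsat w.r.t. T
   open: L(x₀) ⊇ {¬A, ¬C, ∀s.¬B, ∃s.¬C} (+ ∃-successors)
2. Hence ¬C ⊑ ∃s.B: not entailed.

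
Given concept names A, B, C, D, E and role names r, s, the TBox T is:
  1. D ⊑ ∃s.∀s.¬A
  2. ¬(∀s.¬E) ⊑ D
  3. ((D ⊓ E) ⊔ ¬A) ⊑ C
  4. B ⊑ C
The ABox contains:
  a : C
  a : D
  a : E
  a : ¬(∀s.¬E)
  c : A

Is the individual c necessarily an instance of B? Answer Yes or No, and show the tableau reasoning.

1. c : B?  L(c) = {A} ∪ {¬B}
   open: L(c) ⊇ {A, ¬B, ¬D, ∀s.¬E} — c ∉ B possible
2. Hence c : B: not entailed.

No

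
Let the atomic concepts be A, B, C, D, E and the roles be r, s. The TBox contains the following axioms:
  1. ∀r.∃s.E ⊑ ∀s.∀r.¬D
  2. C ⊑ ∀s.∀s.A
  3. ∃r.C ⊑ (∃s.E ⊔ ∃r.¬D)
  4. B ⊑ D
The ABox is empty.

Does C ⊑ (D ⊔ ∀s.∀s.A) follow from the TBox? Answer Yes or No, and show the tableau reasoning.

1. C ⊑ (D ⊔ ∀s.∀s.A)  ⇔  (C ⊓ (¬D ⊓ ∃s.∃s.¬A)) unsat w.r.t. T
   all branches close; clash {D, ¬D} at x₀
2. Hence C ⊑ (D ⊔ ∀s.∀s.A): entailed.

Yes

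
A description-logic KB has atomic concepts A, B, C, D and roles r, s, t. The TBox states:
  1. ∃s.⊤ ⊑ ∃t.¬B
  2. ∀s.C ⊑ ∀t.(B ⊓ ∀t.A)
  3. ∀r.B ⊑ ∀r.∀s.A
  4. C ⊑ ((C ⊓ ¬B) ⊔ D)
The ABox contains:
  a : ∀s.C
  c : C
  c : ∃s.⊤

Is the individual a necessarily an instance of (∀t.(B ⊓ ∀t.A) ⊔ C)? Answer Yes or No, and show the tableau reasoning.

Yes

1. a : (∀t.(B ⊓ ∀t.A) ⊔ C)?  L(a) = {∀s.C} ∪ {(∃t.(¬B ⊔ ∃t.¬A) ⊓ ¬C)}
   clash {B, ¬B} at an ∃-successor — a ∈ (∀t.(B ⊓ ∀t.A) ⊔ C)
2. Hence a : (∀t.(B ⊓ ∀t.A) ⊔ C): entailed.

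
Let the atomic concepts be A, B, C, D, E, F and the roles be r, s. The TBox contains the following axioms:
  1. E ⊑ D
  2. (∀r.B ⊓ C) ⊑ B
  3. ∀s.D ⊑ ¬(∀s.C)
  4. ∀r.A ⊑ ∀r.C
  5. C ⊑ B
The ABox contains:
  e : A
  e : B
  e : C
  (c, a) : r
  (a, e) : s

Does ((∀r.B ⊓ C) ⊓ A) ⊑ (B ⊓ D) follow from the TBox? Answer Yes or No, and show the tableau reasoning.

No

1. ((∀r.B ⊓ C) ⊓ A) ⊑ (B ⊓ D)  ⇔  (((∀r.B ⊓ C) ⊓ A) ⊓ (¬B ⊔ ¬D)) unsat w.r.t. T
   apply at x₀: (∀r.B ⊓ C)⊑B; C⊑B
   open: L(x₀) ⊇ {A, B, C, ¬D, ¬E, …} (+ ∃-successors)
2. Hence ((∀r.B ⊓ C) ⊓ A) ⊑ (B ⊓ D): not entailed.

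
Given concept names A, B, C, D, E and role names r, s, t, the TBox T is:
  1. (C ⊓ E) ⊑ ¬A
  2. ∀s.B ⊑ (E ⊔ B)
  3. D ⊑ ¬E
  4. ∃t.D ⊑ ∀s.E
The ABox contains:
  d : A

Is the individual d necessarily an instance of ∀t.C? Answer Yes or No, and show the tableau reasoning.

No

1. d : ∀t.C?  L(d) = {A} ∪ {∃t.¬C}
   open: L(d) ⊇ {A, ¬C, ¬D, ∀t.¬D, ∃s.¬B, …} (+ ∃-successors) — d ∉ ∀t.C possible
2. Hence d : ∀t.C: not entailed.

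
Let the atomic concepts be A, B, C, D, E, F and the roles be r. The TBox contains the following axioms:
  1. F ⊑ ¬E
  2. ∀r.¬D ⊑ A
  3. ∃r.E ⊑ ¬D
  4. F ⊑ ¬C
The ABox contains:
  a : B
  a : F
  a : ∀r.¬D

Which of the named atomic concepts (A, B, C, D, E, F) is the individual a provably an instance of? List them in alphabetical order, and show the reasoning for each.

1. a : A?  L(a) = {B, F, ∀r.¬D} ∪ {¬A}
   clash {A, ¬A} at a — a ∈ A
2. a : B?  L(a) = {B, F, ∀r.¬D} ∪ {¬B}
   clash {B, ¬B} at a — a ∈ B
3. a : C?  L(a) = {B, F, ∀r.¬D} ∪ {¬C}
   apply at a: F⊑¬E; ∀r.¬D⊑A
   open: L(a) ⊇ {A, B, F, ¬C, ¬E, …} — a ∉ C possible
4. a : D?  L(a) = {B, F, ∀r.¬D} ∪ {¬D}
   apply at a: F⊑¬E; ∀r.¬D⊑A; F⊑¬C
   open: L(a) ⊇ {A, B, F, ¬C, ¬D, …} — a ∉ D possible
5. a : E?  L(a) = {B, F, ∀r.¬D} ∪ {¬E}
   apply at a: ∀r.¬D⊑A; F⊑¬C
   open: L(a) ⊇ {A, B, F, ¬C, ¬E, …} — a ∉ E possible
6. a : F?  L(a) = {B, F, ∀r.¬D} ∪ {¬F}
   clash {F, ¬F} at a — a ∈ F
7. Entailed for a: {A, B, F}

{A, B, F}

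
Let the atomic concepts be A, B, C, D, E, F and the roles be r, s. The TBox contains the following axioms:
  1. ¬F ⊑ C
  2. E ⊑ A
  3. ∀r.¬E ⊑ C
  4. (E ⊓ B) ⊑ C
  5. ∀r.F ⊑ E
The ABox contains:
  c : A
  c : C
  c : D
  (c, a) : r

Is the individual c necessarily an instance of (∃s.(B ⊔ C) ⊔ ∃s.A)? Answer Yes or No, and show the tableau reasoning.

No

1. c : (∃s.(B ⊔ C) ⊔ ∃s.A)?  L(c) = {A, C, D} ∪ {(∀s.(¬B ⊓ ¬C) ⊓ ∀s.¬A)}
   open: L(c) ⊇ {A, C, D, ∀s.(¬B ⊓ ¬C), ∀s.¬A, …} (+ ∃-successors) — c ∉ (∃s.(B ⊔ C) ⊔ ∃s.A) possible
2. Hence c : (∃s.(B ⊔ C) ⊔ ∃s.A): not entailed.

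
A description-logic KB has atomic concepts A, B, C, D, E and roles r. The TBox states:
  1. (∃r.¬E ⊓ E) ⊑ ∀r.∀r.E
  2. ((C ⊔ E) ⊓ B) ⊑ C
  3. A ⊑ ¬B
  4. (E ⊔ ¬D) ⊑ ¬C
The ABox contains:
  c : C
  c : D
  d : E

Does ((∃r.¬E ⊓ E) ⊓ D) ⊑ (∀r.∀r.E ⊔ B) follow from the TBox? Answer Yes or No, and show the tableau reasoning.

Yes

1. ((∃r.¬E ⊓ E) ⊓ D) ⊑ (∀r.∀r.E ⊔ B)  ⇔  (((∃r.¬E ⊓ E) ⊓ D) ⊓ (∃r.∃r.¬E ⊓ ¬B)) unsat w.r.t. T
   all branches close; clash {C, ¬C} at x₀
2. Hence ((∃r.¬E ⊓ E) ⊓ D) ⊑ (∀r.∀r.E ⊔ B): entailed.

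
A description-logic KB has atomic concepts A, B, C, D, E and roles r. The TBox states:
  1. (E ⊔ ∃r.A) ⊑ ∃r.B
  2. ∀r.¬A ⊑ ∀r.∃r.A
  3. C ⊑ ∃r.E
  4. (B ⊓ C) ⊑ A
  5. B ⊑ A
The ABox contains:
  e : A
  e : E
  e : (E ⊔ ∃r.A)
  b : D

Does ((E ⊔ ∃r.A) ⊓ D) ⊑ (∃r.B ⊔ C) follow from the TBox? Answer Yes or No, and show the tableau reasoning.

Yes

1. ((E ⊔ ∃r.A) ⊓ D) ⊑ (∃r.B ⊔ C)  ⇔  (((E ⊔ ∃r.A) ⊓ D) ⊓ (∀r.¬B ⊓ ¬C)) unsat w.r.t. T
   all branches close; clash {B, ¬B} at an ∃-successor
2. Hence ((E ⊔ ∃r.A) ⊓ D) ⊑ (∃r.B ⊔ C): entailed.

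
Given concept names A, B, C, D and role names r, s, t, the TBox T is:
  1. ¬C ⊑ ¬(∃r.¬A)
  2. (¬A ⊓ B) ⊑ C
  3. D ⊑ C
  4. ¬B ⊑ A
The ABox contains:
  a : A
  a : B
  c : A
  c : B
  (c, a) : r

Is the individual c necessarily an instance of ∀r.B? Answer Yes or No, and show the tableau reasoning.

1. c : ∀r.B?  L(c) = {A, B} ∪ {∃r.¬B}
   open: L(c) ⊇ {A, B, C, ∃r.¬B} (+ ∃-successors) — c ∉ ∀r.B possible
2. Hence c : ∀r.B: not entailed.

No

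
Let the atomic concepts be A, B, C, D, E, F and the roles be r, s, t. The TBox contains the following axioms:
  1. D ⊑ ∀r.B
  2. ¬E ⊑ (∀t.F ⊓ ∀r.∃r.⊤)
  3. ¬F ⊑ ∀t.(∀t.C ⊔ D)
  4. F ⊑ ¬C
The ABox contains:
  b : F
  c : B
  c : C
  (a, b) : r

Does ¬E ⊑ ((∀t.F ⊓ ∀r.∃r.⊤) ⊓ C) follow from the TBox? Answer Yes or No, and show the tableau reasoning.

No

1. ¬E ⊑ ((∀t.F ⊓ ∀r.∃r.⊤) ⊓ C)  ⇔  (¬E ⊓ ((∃t.¬F ⊔ ∃r.∀r.⊥) ⊔ ¬C)) unsat w.r.t. T
   apply at x₀: ¬E⊑(∀t.F ⊓ ∀r.∃r.⊤)
   open: L(x₀) ⊇ {¬C, ¬D, ¬E, ¬F, ∀r.∃r.⊤, …}
2. Hence ¬E ⊑ ((∀t.F ⊓ ∀r.∃r.⊤) ⊓ C): not entailed.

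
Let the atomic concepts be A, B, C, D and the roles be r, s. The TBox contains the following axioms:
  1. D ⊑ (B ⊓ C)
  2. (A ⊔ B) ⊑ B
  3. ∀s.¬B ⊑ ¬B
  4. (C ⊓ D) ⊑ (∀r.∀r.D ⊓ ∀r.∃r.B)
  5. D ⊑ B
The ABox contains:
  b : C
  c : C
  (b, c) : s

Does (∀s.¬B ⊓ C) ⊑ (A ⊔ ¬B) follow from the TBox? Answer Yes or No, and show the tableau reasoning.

Yes

1. (∀s.¬B ⊓ C) ⊑ (A ⊔ ¬B)  ⇔  ((∀s.¬B ⊓ C) ⊓ (¬A ⊓ B)) unsat w.r.t. T
   all branches close; clash {B, ¬B} at x₀
2. Hence (∀s.¬B ⊓ C) ⊑ (A ⊔ ¬B): entailed.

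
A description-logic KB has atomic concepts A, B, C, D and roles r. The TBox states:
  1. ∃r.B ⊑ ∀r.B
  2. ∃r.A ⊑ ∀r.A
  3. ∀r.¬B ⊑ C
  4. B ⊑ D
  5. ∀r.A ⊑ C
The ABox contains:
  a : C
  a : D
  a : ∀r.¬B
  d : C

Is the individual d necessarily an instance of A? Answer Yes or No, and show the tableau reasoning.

No

1. d : A?  L(d) = {C} ∪ {¬A}
   open: L(d) ⊇ {C, ¬A, ¬B, ∀r.¬A, ∀r.¬B} — d ∉ A possible
2. Hence d : A: not entailed.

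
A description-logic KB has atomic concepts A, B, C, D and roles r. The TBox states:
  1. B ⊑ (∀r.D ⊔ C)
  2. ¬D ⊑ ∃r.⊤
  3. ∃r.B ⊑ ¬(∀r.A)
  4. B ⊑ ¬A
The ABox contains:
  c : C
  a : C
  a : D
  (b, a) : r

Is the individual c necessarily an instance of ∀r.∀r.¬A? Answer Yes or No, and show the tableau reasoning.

1. c : ∀r.∀r.¬A?  L(c) = {C} ∪ {∃r.∃r.A}
   open: L(c) ⊇ {C, D, ¬B, ∀r.¬B, ∃r.∃r.A} (+ ∃-successors) — c ∉ ∀r.∀r.¬A possible
2. Hence c : ∀r.∀r.¬A: not entailed.

No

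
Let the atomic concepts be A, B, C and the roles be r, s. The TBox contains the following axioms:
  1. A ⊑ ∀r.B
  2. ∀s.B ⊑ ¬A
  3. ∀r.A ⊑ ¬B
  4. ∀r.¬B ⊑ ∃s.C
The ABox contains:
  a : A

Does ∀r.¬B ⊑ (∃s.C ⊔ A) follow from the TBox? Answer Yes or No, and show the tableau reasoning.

Yes

1. ∀r.¬B ⊑ (∃s.C ⊔ A)  ⇔  (∀r.¬B ⊓ (∀s.¬C ⊓ ¬A)) unsat w.r.t. T
   all branches close; clash {C, ¬C} at an ∃-successor
2. Hence ∀r.¬B ⊑ (∃s.C ⊔ A): entailed.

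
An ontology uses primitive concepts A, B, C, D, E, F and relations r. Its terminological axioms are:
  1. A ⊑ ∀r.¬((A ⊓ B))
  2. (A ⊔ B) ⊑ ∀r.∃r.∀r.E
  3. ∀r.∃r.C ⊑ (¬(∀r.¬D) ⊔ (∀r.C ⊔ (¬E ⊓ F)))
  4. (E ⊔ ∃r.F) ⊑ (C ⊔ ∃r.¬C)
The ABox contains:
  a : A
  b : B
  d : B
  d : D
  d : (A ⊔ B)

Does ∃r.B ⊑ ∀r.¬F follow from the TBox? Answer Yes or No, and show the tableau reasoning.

1. ∃r.B ⊑ ∀r.¬F  ⇔  (∃r.B ⊓ ∃r.F) unsat w.r.t. T
   open: L(x₀) ⊇ {C, ¬A, ¬B, ∃r.B, ∃r.F, …} (+ ∃-successors)
2. Hence ∃r.B ⊑ ∀r.¬F: not entailed.

No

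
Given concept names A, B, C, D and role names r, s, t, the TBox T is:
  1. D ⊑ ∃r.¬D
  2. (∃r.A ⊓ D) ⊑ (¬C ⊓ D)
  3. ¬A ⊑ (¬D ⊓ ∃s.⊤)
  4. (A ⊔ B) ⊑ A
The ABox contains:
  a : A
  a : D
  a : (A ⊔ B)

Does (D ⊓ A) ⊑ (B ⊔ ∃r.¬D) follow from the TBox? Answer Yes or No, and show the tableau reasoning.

Yes

1. (D ⊓ A) ⊑ (B ⊔ ∃r.¬D)  ⇔  ((D ⊓ A) ⊓ (¬B ⊓ ∀r.D)) unsat w.r.t. T
   all branches close; clash {D, ¬D} at an ∃-successor
2. Hence (D ⊓ A) ⊑ (B ⊔ ∃r.¬D): entailed.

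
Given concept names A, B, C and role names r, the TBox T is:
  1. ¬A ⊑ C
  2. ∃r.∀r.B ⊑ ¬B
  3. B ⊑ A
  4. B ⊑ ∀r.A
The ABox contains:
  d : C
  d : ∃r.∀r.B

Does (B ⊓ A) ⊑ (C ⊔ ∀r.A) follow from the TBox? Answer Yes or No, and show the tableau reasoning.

1. (B ⊓ A) ⊑ (C ⊔ ∀r.A)  ⇔  ((B ⊓ A) ⊓ (¬C ⊓ ∃r.¬A)) unsat w.r.t. T
   all branches close; clash {B, ¬B} at x₀
2. Hence (B ⊓ A) ⊑ (C ⊔ ∀r.A): entailed.

Yes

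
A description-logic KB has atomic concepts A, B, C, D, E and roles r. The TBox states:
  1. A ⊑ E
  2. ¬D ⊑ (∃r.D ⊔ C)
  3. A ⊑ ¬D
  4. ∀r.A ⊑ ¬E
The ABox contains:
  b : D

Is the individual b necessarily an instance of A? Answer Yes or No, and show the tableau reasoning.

1. b : A?  L(b) = {D} ∪ {¬A}
   open: L(b) ⊇ {D, ¬A, ∃r.¬A} (+ ∃-successors) — b ∉ A possible
2. Hence b : A: not entailed.

No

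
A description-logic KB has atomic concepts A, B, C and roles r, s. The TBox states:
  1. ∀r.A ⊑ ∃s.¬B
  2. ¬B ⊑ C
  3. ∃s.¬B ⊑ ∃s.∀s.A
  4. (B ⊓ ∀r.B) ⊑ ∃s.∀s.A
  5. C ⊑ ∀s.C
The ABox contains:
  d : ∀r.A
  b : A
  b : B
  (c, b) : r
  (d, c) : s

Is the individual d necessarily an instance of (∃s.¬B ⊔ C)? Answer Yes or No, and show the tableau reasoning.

1. d : (∃s.¬B ⊔ C)?  L(d) = {∀r.A} ∪ {(∀s.B ⊓ ¬C)}
   clash {C, ¬C} at d — d ∈ (∃s.¬B ⊔ C)
2. Hence d : (∃s.¬B ⊔ C): entailed.

Yes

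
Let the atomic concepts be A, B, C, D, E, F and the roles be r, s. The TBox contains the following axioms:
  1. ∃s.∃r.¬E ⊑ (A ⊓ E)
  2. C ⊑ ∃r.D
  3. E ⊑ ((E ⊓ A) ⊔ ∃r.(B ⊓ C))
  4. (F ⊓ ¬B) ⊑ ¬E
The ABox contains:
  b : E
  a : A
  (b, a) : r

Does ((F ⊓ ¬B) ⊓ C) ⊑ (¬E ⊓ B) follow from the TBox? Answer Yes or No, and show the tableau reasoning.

1. ((F ⊓ ¬B) ⊓ C) ⊑ (¬E ⊓ B)  ⇔  (((F ⊓ ¬B) ⊓ C) ⊓ (E ⊔ ¬B)) unsat w.r.t. T
   apply at x₀: C⊑∃r.D; (F ⊓ ¬B)⊑¬E
   open: L(x₀) ⊇ {C, F, ¬B, ¬E, ∀s.∀r.E, …} (+ ∃-successors)
2. Hence ((F ⊓ ¬B) ⊓ C) ⊑ (¬E ⊓ B): not entailed.

No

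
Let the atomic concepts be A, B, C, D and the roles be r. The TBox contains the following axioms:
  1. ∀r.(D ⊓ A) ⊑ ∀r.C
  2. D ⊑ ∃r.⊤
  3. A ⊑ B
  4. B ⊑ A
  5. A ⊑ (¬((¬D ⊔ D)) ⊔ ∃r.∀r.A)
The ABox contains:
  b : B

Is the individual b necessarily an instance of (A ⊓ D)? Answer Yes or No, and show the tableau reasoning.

No

1. b : (A ⊓ D)?  L(b) = {B} ∪ {(¬A ⊔ ¬D)}
   apply at b: B⊑A
   open: L(b) ⊇ {A, B, ¬D, ∃r.(¬D ⊔ ¬A), ∃r.∀r.A} (+ ∃-successors) — b ∉ (A ⊓ D) possible
2. Hence b : (A ⊓ D): not entailed.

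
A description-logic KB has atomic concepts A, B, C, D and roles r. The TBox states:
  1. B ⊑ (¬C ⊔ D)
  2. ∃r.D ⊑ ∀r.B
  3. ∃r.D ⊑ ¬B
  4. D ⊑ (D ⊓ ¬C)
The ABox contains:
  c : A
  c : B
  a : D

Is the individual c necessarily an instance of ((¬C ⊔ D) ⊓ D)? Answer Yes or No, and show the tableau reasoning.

1. c : ((¬C ⊔ D) ⊓ D)?  L(c) = {A, B} ∪ {((C ⊓ ¬D) ⊔ ¬D)}
   apply at c: B⊑(¬C ⊔ D)
   open: L(c) ⊇ {A, B, ¬C, ¬D, ∀r.¬D} — c ∉ ((¬C ⊔ D) ⊓ D) possible
2. Hence c : ((¬C ⊔ D) ⊓ D): not entailed.

No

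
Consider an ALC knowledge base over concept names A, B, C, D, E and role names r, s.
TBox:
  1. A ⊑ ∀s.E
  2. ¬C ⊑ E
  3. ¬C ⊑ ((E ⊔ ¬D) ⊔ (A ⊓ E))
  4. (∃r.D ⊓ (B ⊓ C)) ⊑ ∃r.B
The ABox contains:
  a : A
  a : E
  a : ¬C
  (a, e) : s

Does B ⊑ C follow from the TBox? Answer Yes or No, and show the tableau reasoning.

1. B ⊑ C  ⇔  (B ⊓ ¬C) unsat w.r.t. T
   apply at x₀: ¬C⊑E; ¬C⊑((E ⊔ ¬D) ⊔ (A ⊓ E))
   open: L(x₀) ⊇ {B, E, ¬A, ¬C, ∀r.¬D}
2. Hence B ⊑ C: not entailed.

No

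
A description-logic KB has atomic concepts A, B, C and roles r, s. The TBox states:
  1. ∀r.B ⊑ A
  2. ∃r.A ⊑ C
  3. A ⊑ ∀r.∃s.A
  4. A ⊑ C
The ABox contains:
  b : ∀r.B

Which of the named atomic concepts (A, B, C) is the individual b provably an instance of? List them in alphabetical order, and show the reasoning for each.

{A, C}

1. b : A?  L(b) = {∀r.B} ∪ {¬A}
   clash {A, ¬A} at b — b ∈ A
2. b : B?  L(b) = {∀r.B} ∪ {¬B}
   apply at b: ∀r.B⊑A
   open: L(b) ⊇ {A, C, ¬B, ∀r.B, ∀r.∃s.A} — b ∉ B possible
3. b : C?  L(b) = {∀r.B} ∪ {¬C}
   clash {C, ¬C} at b — b ∈ C
4. Entailed for b: {A, C}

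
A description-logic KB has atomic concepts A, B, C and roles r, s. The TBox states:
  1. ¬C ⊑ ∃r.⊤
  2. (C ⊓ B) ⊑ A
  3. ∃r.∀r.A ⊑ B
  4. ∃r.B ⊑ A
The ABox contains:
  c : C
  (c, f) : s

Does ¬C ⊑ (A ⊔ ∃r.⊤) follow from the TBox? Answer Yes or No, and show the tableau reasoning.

1. ¬C ⊑ (A ⊔ ∃r.⊤)  ⇔  (¬C ⊓ (¬A ⊓ ∀r.⊥)) unsat w.r.t. T
   all branches close; clash {A, ¬A} at x₀
2. Hence ¬C ⊑ (A ⊔ ∃r.⊤): entailed.

Yes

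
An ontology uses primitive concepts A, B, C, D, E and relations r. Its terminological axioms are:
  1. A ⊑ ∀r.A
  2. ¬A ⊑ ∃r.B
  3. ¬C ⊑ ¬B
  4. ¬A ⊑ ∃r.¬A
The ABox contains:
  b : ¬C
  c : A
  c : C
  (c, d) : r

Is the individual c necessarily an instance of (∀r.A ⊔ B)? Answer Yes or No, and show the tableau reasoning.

Yes

1. c : (∀r.A ⊔ B)?  L(c) = {A, C} ∪ {(∃r.¬A ⊓ ¬B)}
   clash {A, ¬A} at an ∃-successor — c ∈ (∀r.A ⊔ B)
2. Hence c : (∀r.A ⊔ B): entailed.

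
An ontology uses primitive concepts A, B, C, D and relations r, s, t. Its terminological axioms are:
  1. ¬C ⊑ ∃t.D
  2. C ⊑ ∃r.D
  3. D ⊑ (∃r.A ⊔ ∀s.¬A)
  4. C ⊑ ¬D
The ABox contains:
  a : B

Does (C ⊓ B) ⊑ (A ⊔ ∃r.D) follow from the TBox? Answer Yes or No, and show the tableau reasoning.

1. (C ⊓ B) ⊑ (A ⊔ ∃r.D)  ⇔  ((C ⊓ B) ⊓ (¬A ⊓ ∀r.¬D)) unsat w.r.t. T
   all branches close; clash {D, ¬D} at an ∃-successor
2. Hence (C ⊓ B) ⊑ (A ⊔ ∃r.D): entailed.

Yes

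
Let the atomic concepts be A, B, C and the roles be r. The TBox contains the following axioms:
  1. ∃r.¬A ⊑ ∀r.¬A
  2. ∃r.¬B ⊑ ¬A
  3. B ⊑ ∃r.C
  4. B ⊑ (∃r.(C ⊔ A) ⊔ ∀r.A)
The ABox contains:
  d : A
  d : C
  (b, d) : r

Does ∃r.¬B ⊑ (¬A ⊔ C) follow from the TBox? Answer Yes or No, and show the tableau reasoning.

1. ∃r.¬B ⊑ (¬A ⊔ C)  ⇔  (∃r.¬B ⊓ (A ⊓ ¬C)) unsat w.r.t. T
   all branches close; clash {A, ¬A} at x₀
2. Hence ∃r.¬B ⊑ (¬A ⊔ C): entailed.

Yes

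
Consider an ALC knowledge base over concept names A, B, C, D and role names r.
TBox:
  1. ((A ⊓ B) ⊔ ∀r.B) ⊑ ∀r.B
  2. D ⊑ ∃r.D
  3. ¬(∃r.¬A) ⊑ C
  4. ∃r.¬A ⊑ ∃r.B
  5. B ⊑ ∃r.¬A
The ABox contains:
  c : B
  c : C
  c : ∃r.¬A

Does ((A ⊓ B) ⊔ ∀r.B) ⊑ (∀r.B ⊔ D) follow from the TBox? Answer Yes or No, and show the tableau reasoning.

Yes

1. ((A ⊓ B) ⊔ ∀r.B) ⊑ (∀r.B ⊔ D)  ⇔  (((A ⊓ B) ⊔ ∀r.B) ⊓ (∃r.¬B ⊓ ¬D)) unsat w.r.t. T
   all branches close; clash {B, ¬B} at an ∃-successor
2. Hence ((A ⊓ B) ⊔ ∀r.B) ⊑ (∀r.B ⊔ D): entailed.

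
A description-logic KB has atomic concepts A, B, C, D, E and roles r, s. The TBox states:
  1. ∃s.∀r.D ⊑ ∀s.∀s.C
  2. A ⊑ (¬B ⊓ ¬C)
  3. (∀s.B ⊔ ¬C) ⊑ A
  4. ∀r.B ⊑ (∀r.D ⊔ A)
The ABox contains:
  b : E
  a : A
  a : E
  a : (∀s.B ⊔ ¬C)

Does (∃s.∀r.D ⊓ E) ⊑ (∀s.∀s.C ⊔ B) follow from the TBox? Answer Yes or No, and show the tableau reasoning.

1. (∃s.∀r.D ⊓ E) ⊑ (∀s.∀s.C ⊔ B)  ⇔  ((∃s.∀r.D ⊓ E) ⊓ (∃s.∃s.¬C ⊓ ¬B)) unsat w.r.t. T
   all branches close; clash {C, ¬C} at an ∃-successor
2. Hence (∃s.∀r.D ⊓ E) ⊑ (∀s.∀s.C ⊔ B): entailed.

Yes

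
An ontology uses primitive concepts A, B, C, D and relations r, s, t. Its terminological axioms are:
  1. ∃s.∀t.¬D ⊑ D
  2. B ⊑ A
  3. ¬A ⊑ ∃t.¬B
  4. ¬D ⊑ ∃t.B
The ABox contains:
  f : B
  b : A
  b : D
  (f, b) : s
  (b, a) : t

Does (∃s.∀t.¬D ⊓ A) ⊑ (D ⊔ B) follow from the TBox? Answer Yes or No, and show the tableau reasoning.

1. (∃s.∀t.¬D ⊓ A) ⊑ (D ⊔ B)  ⇔  ((∃s.∀t.¬D ⊓ A) ⊓ (¬D ⊓ ¬B)) unsat w.r.t. T
   all branches close; clash {D, ¬D} at x₀
2. Hence (∃s.∀t.¬D ⊓ A) ⊑ (D ⊔ B): entailed.

Yes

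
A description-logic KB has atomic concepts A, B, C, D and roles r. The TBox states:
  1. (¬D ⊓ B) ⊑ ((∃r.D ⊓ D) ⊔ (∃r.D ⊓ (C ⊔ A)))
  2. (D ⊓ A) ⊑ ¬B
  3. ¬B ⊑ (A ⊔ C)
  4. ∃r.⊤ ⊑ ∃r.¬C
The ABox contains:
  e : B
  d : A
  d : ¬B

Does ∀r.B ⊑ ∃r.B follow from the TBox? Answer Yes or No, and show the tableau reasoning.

No

1. ∀r.B ⊑ ∃r.B  ⇔  (∀r.B ⊓ ∀r.¬B) unsat w.r.t. T
   open: L(x₀) ⊇ {B, D, ¬A, ∀r.B, ∀r.¬B, …}
2. Hence ∀r.B ⊑ ∃r.B: not entailed.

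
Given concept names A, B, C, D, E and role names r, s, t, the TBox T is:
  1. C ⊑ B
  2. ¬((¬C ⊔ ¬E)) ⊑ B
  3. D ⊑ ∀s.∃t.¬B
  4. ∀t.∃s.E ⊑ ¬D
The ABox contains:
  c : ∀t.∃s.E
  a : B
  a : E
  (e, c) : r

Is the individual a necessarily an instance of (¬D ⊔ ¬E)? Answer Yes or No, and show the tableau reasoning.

1. a : (¬D ⊔ ¬E)?  L(a) = {B, E} ∪ {(D ⊓ E)}
   apply at a: D⊑∀s.∃t.¬B
   open: L(a) ⊇ {B, D, E, ∀s.∃t.¬B, ∃t.∀s.¬E} (+ ∃-successors) — a ∉ (¬D ⊔ ¬E) possible
2. Hence a : (¬D ⊔ ¬E): not entailed.

No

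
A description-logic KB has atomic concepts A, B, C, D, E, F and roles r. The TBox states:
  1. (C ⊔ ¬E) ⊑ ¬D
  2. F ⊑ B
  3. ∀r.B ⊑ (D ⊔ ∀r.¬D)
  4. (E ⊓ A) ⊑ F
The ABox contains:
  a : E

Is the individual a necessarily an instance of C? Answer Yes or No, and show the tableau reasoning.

No

1. a : C?  L(a) = {E} ∪ {¬C}
   open: L(a) ⊇ {E, ¬A, ¬C, ¬F, ∃r.¬B} (+ ∃-successors) — a ∉ C possible
2. Hence a : C: not entailed.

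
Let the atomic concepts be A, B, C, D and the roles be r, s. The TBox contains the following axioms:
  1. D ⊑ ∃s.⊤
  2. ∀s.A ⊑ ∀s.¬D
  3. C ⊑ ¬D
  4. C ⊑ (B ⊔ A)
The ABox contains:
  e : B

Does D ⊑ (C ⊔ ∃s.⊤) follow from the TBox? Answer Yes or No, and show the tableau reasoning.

Yes

1. D ⊑ (C ⊔ ∃s.⊤)  ⇔  (D ⊓ (¬C ⊓ ∀s.⊥)) unsat w.r.t. T
   all branches close; clash ⊥ at an ∃-successor
2. Hence D ⊑ (C ⊔ ∃s.⊤): entailed.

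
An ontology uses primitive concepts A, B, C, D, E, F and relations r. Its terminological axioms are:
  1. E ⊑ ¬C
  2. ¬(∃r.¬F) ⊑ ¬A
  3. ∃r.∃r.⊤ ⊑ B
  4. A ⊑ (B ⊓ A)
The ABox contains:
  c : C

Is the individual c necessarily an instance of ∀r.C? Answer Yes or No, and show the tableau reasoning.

No

1. c : ∀r.C?  L(c) = {C} ∪ {∃r.¬C}
   open: L(c) ⊇ {C, ¬A, ¬E, ∀r.∀r.⊥, ∃r.¬C} (+ ∃-successors) — c ∉ ∀r.C possible
2. Hence c : ∀r.C: not entailed.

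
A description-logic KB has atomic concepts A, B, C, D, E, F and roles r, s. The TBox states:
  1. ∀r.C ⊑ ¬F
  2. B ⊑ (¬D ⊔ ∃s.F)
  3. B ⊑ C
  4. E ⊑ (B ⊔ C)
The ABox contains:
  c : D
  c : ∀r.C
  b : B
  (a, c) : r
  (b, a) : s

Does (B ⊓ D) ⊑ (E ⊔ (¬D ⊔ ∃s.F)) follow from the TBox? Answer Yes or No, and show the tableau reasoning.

1. (B ⊓ D) ⊑ (E ⊔ (¬D ⊔ ∃s.F))  ⇔  ((B ⊓ D) ⊓ (¬E ⊓ (D ⊓ ∀s.¬F))) unsat w.r.t. T
   all branches close; clash {F, ¬F} at an ∃-successor
2. Hence (B ⊓ D) ⊑ (E ⊔ (¬D ⊔ ∃s.F)): entailed.

Yes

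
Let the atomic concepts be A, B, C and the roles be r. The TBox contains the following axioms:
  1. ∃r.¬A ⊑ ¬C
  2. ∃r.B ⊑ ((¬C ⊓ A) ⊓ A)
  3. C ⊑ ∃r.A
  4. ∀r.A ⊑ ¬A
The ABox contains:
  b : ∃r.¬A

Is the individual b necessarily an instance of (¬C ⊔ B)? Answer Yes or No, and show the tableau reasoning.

1. b : (¬C ⊔ B)?  L(b) = {∃r.¬A} ∪ {(C ⊓ ¬B)}
   clash {C, ¬C} at b — b ∈ (¬C ⊔ B)
2. Hence b : (¬C ⊔ B): entailed.

Yes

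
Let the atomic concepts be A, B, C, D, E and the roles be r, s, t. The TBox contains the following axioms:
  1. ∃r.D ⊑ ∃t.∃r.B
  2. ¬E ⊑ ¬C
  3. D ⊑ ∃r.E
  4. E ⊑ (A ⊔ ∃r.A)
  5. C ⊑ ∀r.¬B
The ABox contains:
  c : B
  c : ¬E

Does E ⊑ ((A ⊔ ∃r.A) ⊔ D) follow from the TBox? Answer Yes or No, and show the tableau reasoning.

Yes

1. E ⊑ ((A ⊔ ∃r.A) ⊔ D)  ⇔  (E ⊓ ((¬A ⊓ ∀r.¬A) ⊓ ¬D)) unsat w.r.t. T
   all branches close; clash {A, ¬A} at an ∃-successor
2. Hence E ⊑ ((A ⊔ ∃r.A) ⊔ D): entailed.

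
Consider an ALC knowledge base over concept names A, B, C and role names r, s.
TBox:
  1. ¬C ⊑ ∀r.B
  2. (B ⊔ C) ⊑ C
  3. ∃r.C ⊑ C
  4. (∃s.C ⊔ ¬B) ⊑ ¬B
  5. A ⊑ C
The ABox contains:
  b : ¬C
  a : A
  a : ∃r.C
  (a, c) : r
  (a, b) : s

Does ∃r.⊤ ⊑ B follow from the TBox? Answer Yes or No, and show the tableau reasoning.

1. ∃r.⊤ ⊑ B  ⇔  (∃r.⊤ ⊓ ¬B) unsat w.r.t. T
   open: L(x₀) ⊇ {C, ¬B, ∃r.⊤} (+ ∃-successors)
2. Hence ∃r.⊤ ⊑ B: not entailed.

No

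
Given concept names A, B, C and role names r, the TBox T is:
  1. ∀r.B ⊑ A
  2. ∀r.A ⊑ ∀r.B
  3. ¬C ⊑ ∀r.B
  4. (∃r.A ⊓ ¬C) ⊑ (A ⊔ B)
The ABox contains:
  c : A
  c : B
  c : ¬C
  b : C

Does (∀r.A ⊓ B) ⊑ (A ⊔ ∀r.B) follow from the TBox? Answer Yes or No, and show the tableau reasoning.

1. (∀r.A ⊓ B) ⊑ (A ⊔ ∀r.B)  ⇔  ((∀r.A ⊓ B) ⊓ (¬A ⊓ ∃r.¬B)) unsat w.r.t. T
   all branches close; clash {B, ¬B} at an ∃-successor
2. Hence (∀r.A ⊓ B) ⊑ (A ⊔ ∀r.B): entailed.

Yes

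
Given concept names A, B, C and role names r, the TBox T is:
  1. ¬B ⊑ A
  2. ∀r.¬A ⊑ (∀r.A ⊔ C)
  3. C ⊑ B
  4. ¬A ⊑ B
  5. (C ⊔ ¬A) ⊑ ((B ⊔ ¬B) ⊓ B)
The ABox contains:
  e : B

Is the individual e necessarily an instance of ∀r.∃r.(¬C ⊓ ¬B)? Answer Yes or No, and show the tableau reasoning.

1. e : ∀r.∃r.(¬C ⊓ ¬B)?  L(e) = {B} ∪ {∃r.∀r.(C ⊔ B)}
   open: L(e) ⊇ {A, B, ¬C, ∃r.A, ∃r.∀r.(C ⊔ B)} (+ ∃-successors) — e ∉ ∀r.∃r.(¬C ⊓ ¬B) possible
2. Hence e : ∀r.∃r.(¬C ⊓ ¬B): not entailed.

No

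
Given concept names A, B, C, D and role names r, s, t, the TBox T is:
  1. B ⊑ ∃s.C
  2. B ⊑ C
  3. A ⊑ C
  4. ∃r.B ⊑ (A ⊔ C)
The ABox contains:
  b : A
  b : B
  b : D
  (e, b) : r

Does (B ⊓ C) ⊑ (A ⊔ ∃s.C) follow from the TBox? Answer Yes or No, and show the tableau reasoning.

1. (B ⊓ C) ⊑ (A ⊔ ∃s.C)  ⇔  ((B ⊓ C) ⊓ (¬A ⊓ ∀s.¬C)) unsat w.r.t. T
   all branches close; clash {C, ¬C} at an ∃-successor
2. Hence (B ⊓ C) ⊑ (A ⊔ ∃s.C): entailed.

Yes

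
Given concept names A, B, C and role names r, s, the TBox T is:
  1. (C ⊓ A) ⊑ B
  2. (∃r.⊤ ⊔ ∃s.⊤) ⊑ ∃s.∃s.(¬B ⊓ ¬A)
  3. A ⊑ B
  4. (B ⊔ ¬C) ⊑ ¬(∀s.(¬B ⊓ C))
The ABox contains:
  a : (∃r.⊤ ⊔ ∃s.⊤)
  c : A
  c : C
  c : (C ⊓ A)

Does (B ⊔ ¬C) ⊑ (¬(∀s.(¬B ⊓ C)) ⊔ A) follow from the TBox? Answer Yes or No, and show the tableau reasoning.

Yes

1. (B ⊔ ¬C) ⊑ (¬(∀s.(¬B ⊓ C)) ⊔ A)  ⇔  ((B ⊔ ¬C) ⊓ (∀s.(¬B ⊓ C) ⊓ ¬A)) unsat w.r.t. T
   all branches close; clash {C, ¬C} at an ∃-successor
2. Hence (B ⊔ ¬C) ⊑ (¬(∀s.(¬B ⊓ C)) ⊔ A): entailed.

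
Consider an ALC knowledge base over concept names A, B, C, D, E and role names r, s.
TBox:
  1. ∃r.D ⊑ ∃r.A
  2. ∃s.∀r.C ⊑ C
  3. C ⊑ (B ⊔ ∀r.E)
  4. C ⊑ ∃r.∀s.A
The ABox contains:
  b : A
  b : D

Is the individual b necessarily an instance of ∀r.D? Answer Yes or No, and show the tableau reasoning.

1. b : ∀r.D?  L(b) = {A, D} ∪ {∃r.¬D}
   open: L(b) ⊇ {A, D, ¬C, ∀r.¬D, ∀s.∃r.¬C, …} (+ ∃-successors) — b ∉ ∀r.D possible
2. Hence b : ∀r.D: not entailed.

No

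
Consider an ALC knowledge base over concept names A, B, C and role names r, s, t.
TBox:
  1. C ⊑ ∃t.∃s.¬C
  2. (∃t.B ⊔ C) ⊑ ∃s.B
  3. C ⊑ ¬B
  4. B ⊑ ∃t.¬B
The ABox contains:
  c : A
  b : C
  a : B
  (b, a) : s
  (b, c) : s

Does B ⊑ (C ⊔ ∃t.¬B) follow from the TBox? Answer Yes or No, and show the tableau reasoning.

1. B ⊑ (C ⊔ ∃t.¬B)  ⇔  (B ⊓ (¬C ⊓ ∀t.B)) unsat w.r.t. T
   all branches close; clash {B, ¬B} at an ∃-successor
2. Hence B ⊑ (C ⊔ ∃t.¬B): entailed.

Yes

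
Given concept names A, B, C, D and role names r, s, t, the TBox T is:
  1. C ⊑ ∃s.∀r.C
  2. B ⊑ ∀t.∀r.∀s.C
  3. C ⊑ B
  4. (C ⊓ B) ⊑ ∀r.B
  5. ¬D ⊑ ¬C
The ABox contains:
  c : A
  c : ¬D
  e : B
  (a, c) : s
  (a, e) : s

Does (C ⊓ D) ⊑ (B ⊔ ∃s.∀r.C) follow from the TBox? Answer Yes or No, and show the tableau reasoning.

Yes

1. (C ⊓ D) ⊑ (B ⊔ ∃s.∀r.C)  ⇔  ((C ⊓ D) ⊓ (¬B ⊓ ∀s.∃r.¬C)) unsat w.r.t. T
   all branches close; clash {B, ¬B} at x₀
2. Hence (C ⊓ D) ⊑ (B ⊔ ∃s.∀r.C): entailed.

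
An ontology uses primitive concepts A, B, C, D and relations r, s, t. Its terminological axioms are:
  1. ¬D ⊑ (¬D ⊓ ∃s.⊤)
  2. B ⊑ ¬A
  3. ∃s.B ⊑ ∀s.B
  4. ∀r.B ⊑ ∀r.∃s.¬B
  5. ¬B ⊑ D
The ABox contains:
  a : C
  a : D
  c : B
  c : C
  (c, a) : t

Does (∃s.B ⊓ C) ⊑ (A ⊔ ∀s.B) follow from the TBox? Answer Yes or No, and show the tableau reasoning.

1. (∃s.B ⊓ C) ⊑ (A ⊔ ∀s.B)  ⇔  ((∃s.B ⊓ C) ⊓ (¬A ⊓ ∃s.¬B)) unsat w.r.t. T
   all branches close; clash {B, ¬B} at an ∃-successor
2. Hence (∃s.B ⊓ C) ⊑ (A ⊔ ∀s.B): entailed.

Yes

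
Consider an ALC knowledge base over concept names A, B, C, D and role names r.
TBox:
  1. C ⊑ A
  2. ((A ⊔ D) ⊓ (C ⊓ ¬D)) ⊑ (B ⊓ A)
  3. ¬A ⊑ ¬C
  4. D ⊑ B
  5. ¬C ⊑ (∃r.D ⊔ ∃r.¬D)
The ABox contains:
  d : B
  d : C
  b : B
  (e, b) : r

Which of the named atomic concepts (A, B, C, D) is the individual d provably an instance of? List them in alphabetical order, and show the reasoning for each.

{A, B, C}

1. d : A?  L(d) = {B, C} ∪ {¬A}
   clash {C, ¬C} at d — d ∈ A
2. d : B?  L(d) = {B, C} ∪ {¬B}
   clash {B, ¬B} at d — d ∈ B
3. d : C?  L(d) = {B, C} ∪ {¬C}
   clash {C, ¬C} at d — d ∈ C
4. d : D?  L(d) = {B, C} ∪ {¬D}
   apply at d: C⊑A
   open: L(d) ⊇ {A, B, C, ¬D} — d ∉ D possible
5. Entailed for d: {A, B, C}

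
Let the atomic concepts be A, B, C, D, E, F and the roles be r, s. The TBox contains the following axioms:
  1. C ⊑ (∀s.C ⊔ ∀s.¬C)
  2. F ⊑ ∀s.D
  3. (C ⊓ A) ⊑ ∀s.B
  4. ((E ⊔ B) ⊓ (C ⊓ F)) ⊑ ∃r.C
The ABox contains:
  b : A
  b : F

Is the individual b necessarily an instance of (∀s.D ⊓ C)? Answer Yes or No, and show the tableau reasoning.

1. b : (∀s.D ⊓ C)?  L(b) = {A, F} ∪ {(∃s.¬D ⊔ ¬C)}
   apply at b: F⊑∀s.D
   open: L(b) ⊇ {A, F, ¬B, ¬C, ¬E, …} — b ∉ (∀s.D ⊓ C) possible
2. Hence b : (∀s.D ⊓ C): not entailed.

No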